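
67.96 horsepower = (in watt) 5.068e+04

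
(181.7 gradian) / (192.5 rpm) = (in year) 4.49e-09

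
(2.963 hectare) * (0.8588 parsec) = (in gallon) 2.074e+23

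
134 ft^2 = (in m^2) 12.45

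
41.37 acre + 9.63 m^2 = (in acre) 41.37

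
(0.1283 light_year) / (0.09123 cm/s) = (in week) 2.2e+12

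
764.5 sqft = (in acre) 0.01755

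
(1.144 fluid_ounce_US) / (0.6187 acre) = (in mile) 8.396e-12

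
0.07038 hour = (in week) 0.0004189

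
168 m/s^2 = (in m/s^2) 168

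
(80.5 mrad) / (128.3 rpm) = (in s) 0.005992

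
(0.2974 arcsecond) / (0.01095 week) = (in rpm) 2.079e-09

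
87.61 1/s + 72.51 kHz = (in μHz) 7.26e+10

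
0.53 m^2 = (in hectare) 5.3e-05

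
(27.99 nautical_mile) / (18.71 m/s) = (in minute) 46.18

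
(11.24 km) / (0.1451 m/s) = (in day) 0.8966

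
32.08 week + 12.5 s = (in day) 224.6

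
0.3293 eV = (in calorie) 1.261e-20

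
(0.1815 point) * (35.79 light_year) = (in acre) 5.357e+09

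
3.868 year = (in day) 1412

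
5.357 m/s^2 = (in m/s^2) 5.357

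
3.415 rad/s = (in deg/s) 195.7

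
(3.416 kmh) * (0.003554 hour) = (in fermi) 1.214e+16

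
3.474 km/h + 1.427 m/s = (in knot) 4.65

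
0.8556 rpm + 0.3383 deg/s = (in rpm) 0.912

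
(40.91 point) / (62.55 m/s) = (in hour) 6.409e-08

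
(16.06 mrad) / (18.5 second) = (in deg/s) 0.04974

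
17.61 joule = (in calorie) 4.209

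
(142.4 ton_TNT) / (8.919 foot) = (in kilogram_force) 2.235e+10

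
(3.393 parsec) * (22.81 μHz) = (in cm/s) 2.388e+14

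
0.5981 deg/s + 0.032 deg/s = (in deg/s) 0.6301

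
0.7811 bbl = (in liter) 124.2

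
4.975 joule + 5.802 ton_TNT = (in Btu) 2.301e+07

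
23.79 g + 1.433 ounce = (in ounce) 2.272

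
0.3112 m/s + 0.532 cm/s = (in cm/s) 31.65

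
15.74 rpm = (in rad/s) 1.648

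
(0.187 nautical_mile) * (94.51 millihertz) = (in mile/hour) 73.22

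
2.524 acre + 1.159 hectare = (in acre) 5.388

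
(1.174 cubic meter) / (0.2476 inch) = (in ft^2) 2009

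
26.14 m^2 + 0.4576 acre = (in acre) 0.4641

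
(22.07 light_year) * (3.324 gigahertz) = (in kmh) 2.499e+27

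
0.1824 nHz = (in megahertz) 1.824e-16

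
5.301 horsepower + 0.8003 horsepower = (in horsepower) 6.101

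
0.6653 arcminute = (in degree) 0.01109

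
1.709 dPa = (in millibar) 0.001709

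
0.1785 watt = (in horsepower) 0.0002394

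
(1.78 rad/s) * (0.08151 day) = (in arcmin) 4.309e+07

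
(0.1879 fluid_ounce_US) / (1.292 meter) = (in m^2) 4.301e-06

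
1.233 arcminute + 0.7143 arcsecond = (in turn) 5.763e-05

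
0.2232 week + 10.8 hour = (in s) 1.739e+05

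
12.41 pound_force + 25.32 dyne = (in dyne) 5.52e+06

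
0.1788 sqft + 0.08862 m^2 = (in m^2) 0.1052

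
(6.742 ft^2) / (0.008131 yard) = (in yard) 92.13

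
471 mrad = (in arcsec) 9.715e+04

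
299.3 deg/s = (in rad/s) 5.224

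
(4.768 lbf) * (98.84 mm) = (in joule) 2.096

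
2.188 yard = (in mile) 0.001243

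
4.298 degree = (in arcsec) 1.547e+04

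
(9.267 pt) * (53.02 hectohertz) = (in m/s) 17.33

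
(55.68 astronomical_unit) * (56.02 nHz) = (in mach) 1370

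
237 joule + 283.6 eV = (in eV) 1.479e+21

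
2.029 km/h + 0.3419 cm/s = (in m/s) 0.567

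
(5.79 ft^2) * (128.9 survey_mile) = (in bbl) 7.019e+05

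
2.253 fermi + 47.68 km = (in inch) 1.877e+06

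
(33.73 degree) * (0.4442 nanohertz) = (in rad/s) 2.615e-10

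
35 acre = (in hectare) 14.16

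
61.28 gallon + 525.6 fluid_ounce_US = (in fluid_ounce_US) 8369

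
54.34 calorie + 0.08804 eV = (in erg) 2.274e+09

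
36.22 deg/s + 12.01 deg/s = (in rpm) 8.038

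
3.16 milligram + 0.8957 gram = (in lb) 0.001982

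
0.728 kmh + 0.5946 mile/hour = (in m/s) 0.468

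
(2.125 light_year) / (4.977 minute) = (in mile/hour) 1.506e+14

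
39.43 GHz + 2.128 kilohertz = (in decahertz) 3.943e+09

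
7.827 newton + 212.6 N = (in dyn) 2.204e+07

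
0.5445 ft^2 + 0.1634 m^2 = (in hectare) 2.14e-05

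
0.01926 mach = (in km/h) 23.61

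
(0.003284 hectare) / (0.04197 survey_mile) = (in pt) 1378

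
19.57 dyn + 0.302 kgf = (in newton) 2.962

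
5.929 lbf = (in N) 26.37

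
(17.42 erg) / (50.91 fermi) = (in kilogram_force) 3.489e+06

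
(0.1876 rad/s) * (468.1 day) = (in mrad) 7.587e+09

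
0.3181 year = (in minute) 1.672e+05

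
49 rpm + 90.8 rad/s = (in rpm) 916.1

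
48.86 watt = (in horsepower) 0.06552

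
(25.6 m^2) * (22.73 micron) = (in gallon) 0.1537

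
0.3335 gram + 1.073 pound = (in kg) 0.487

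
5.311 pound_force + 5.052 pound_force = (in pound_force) 10.36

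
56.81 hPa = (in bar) 0.05681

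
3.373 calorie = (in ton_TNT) 3.373e-09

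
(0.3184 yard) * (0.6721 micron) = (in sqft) 2.106e-06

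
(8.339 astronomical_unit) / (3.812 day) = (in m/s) 3.788e+06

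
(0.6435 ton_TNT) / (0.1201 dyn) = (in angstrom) 2.242e+25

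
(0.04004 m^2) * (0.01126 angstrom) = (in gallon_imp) 9.917e-12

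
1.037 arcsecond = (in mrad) 0.005028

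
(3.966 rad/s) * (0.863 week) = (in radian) 2.07e+06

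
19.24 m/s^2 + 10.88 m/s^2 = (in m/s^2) 30.12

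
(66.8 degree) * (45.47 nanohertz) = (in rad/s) 5.301e-08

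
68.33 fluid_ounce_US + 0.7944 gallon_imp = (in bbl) 0.03543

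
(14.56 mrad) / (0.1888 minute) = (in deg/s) 0.07364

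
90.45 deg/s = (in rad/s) 1.579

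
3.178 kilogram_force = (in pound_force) 7.006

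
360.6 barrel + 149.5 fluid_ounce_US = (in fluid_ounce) 1.939e+06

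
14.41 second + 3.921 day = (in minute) 5646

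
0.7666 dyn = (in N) 7.666e-06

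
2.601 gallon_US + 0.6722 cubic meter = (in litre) 682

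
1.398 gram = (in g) 1.398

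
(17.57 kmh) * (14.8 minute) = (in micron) 4.334e+09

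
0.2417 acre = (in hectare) 0.09781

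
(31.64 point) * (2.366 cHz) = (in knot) 0.0005134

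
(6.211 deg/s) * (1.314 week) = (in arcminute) 2.962e+08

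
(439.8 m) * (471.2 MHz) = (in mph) 4.636e+11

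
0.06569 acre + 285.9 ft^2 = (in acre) 0.07225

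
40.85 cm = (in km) 0.0004085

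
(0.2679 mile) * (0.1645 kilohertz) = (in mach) 208.3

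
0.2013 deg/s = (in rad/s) 0.003513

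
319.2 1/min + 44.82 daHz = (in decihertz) 4535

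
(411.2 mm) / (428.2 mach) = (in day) 3.264e-11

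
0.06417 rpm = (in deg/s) 0.385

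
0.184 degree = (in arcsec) 662.4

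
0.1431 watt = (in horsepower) 0.0001919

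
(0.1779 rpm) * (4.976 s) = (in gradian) 5.902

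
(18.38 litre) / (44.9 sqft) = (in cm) 0.4406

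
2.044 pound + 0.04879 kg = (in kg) 0.9759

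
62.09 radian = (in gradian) 3953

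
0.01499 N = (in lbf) 0.00337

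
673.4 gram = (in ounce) 23.75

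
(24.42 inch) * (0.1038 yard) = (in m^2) 0.05887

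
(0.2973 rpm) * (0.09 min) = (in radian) 0.1681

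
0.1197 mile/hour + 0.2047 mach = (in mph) 156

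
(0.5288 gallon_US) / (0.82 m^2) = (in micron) 2441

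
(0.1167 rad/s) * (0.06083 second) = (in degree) 0.4067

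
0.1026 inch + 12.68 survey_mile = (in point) 5.785e+07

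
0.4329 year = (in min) 2.275e+05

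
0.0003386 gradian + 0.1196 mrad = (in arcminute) 0.4294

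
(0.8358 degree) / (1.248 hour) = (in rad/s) 3.247e-06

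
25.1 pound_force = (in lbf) 25.1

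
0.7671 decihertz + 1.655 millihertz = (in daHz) 0.007836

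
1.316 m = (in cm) 131.6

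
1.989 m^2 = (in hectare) 0.0001989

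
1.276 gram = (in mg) 1276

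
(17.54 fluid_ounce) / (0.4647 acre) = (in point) 0.0007819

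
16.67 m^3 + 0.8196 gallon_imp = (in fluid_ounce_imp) 5.868e+05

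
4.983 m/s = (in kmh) 17.94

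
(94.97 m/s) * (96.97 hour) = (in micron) 3.315e+13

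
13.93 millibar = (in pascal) 1393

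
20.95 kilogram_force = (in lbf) 46.19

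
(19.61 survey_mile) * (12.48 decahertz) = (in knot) 7.656e+06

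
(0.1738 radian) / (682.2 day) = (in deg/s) 1.689e-07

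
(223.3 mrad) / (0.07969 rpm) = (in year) 8.485e-07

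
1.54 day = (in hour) 36.96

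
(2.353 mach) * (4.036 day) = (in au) 0.001868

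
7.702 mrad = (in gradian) 0.4903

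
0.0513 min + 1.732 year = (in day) 632.2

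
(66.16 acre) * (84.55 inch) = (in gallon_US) 1.519e+08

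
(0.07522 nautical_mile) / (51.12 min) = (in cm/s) 4.542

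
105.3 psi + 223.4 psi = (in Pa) 2.266e+06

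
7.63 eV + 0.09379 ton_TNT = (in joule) 3.924e+08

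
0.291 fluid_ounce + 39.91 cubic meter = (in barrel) 251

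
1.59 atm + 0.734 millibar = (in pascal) 1.612e+05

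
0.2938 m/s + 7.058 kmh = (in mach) 0.006621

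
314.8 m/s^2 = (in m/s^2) 314.8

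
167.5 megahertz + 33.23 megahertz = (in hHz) 2.007e+06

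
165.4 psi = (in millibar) 1.14e+04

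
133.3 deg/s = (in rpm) 22.22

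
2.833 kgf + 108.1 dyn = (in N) 27.78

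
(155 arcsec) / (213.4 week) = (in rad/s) 5.822e-12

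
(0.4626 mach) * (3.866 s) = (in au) 4.071e-09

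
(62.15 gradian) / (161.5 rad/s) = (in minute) 0.0001007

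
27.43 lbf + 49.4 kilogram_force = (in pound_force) 136.3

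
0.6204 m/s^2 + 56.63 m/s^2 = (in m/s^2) 57.25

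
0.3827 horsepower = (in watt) 285.4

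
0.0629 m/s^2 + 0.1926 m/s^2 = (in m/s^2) 0.2555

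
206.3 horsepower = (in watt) 1.538e+05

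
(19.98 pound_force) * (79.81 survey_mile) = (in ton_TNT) 0.002728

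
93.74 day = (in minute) 1.35e+05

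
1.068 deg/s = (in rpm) 0.178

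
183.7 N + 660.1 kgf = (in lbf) 1497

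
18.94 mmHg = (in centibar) 2.525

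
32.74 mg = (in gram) 0.03274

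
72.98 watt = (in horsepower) 0.09787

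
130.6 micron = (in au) 8.73e-16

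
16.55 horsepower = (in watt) 1.234e+04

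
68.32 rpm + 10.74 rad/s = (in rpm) 170.9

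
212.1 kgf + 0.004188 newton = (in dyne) 2.08e+08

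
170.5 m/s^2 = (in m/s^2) 170.5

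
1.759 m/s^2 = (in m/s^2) 1.759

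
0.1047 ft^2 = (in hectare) 9.727e-07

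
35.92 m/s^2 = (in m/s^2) 35.92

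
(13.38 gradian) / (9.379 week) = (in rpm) 3.538e-07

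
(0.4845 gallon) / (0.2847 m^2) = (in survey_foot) 0.02114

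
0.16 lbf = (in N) 0.7117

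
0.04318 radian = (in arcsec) 8907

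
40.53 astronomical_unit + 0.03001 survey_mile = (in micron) 6.063e+18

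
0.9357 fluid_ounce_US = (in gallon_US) 0.00731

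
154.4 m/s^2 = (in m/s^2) 154.4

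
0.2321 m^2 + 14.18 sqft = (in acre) 0.0003829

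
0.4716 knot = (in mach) 0.0007125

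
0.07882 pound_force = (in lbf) 0.07882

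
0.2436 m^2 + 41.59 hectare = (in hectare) 41.59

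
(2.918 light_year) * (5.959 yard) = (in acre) 3.717e+13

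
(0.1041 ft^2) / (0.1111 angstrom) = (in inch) 3.427e+10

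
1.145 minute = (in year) 2.178e-06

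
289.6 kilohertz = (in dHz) 2.896e+06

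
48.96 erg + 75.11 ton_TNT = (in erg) 3.143e+18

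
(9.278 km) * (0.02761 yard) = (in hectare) 0.02342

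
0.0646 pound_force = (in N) 0.2874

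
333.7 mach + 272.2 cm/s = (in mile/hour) 2.542e+05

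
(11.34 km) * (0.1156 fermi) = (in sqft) 1.411e-11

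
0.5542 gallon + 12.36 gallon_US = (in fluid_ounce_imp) 1721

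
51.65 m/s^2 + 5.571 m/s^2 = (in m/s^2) 57.22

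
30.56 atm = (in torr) 2.323e+04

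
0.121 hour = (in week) 0.0007202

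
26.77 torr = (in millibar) 35.69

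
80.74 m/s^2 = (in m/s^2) 80.74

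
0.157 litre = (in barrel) 0.0009875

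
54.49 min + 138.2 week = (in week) 138.2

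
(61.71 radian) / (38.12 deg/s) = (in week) 0.0001534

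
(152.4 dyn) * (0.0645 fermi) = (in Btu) 9.317e-23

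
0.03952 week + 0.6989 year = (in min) 3.677e+05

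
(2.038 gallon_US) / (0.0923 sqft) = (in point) 2550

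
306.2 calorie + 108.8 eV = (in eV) 7.996e+21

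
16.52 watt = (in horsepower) 0.02215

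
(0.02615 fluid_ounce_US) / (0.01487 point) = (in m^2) 0.1474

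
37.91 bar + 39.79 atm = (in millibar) 7.823e+04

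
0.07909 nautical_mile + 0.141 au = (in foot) 6.92e+10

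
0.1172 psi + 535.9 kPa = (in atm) 5.297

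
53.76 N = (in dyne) 5.376e+06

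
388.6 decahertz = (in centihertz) 3.886e+05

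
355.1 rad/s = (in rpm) 3391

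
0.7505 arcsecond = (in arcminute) 0.01251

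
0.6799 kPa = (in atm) 0.00671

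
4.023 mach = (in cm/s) 1.37e+05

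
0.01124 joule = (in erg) 1.124e+05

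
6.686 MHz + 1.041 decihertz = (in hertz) 6.686e+06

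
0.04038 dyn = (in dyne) 0.04038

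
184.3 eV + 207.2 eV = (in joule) 6.273e-17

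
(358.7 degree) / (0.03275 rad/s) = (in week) 0.0003161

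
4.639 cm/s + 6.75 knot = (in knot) 6.84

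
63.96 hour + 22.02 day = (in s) 2.133e+06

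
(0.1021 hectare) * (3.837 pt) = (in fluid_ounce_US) 4.673e+04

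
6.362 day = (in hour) 152.7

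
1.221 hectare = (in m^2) 1.221e+04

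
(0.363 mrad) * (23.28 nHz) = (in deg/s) 4.842e-10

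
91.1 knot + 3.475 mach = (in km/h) 4428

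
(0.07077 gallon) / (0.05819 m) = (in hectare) 4.604e-07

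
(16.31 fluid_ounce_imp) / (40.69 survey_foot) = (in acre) 9.233e-09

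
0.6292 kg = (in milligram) 6.292e+05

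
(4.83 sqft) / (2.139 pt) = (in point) 1.686e+06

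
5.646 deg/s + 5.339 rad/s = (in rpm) 51.92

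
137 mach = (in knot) 9.068e+04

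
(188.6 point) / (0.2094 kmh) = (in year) 3.627e-08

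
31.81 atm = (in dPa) 3.223e+07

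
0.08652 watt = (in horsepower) 0.000116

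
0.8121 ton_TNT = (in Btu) 3.221e+06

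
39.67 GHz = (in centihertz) 3.967e+12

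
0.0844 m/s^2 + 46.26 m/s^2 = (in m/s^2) 46.34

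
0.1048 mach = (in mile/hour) 79.82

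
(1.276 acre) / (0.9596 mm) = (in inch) 2.119e+08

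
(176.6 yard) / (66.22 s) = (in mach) 0.007162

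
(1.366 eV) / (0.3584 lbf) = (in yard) 1.501e-19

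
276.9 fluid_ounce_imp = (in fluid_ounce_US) 266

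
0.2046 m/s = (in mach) 0.0006009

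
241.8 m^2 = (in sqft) 2603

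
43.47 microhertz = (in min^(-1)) 0.002608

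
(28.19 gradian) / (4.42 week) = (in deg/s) 9.491e-06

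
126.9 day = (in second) 1.096e+07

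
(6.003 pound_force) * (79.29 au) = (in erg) 3.167e+21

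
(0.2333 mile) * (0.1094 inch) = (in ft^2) 11.23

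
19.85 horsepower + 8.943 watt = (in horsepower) 19.86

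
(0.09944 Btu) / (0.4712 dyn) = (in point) 6.311e+10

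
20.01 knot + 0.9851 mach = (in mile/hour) 773.4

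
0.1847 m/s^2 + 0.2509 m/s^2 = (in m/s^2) 0.4356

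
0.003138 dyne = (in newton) 3.138e-08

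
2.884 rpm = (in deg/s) 17.3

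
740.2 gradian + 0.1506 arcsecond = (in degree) 666.2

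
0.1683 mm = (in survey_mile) 1.046e-07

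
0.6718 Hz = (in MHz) 6.718e-07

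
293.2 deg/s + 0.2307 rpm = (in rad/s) 5.141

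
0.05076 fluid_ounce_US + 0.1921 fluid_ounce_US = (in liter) 0.007182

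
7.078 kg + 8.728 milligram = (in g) 7078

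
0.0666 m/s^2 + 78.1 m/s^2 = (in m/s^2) 78.17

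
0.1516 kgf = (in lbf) 0.3342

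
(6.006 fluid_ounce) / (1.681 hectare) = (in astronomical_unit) 7.063e-20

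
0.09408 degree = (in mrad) 1.642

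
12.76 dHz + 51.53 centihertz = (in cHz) 179.1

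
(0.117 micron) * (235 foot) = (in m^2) 8.38e-06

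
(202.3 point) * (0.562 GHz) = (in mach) 1.178e+05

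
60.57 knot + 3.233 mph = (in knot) 63.38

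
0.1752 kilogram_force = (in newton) 1.718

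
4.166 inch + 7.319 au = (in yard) 1.197e+12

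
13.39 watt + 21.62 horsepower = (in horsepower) 21.64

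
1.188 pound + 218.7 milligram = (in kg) 0.5391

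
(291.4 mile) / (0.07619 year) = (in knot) 0.3794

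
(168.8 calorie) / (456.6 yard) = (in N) 1.692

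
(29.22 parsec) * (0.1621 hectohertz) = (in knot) 2.841e+19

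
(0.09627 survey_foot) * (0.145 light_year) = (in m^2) 4.025e+13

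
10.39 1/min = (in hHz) 0.001732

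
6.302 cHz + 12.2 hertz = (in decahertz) 1.226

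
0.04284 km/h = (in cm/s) 1.19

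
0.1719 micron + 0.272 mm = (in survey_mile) 1.691e-07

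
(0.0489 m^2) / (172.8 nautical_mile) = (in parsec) 4.952e-24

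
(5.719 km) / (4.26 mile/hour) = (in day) 0.03476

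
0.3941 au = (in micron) 5.896e+16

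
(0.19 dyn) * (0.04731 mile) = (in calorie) 3.458e-05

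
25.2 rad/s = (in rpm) 240.6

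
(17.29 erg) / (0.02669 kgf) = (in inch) 0.0002601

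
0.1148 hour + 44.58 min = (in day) 0.03574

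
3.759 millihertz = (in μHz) 3759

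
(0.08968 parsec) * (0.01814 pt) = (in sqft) 1.906e+11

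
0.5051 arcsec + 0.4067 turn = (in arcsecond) 5.271e+05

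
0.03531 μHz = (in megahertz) 3.531e-14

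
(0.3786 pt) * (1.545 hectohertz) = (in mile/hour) 0.04616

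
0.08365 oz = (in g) 2.371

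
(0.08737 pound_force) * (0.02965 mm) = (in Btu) 1.092e-08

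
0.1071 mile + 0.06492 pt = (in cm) 1.724e+04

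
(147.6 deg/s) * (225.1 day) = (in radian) 5.01e+07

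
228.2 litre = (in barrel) 1.435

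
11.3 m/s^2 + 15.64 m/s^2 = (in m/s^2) 26.94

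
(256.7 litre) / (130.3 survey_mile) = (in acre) 3.025e-10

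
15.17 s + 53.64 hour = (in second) 1.931e+05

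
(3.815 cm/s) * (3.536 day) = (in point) 3.304e+07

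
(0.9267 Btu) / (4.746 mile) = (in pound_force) 0.02878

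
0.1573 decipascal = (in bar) 1.573e-07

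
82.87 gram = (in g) 82.87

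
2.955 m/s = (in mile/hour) 6.61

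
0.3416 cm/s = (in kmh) 0.0123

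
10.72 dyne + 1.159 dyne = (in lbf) 2.671e-05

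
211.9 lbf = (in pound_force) 211.9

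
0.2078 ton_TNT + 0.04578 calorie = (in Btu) 8.241e+05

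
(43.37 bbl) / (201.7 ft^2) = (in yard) 0.4024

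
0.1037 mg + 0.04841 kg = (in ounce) 1.708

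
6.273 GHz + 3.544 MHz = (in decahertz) 6.277e+08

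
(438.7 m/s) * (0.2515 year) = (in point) 9.863e+12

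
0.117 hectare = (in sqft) 1.259e+04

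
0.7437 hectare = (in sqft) 8.005e+04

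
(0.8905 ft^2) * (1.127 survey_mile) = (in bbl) 943.8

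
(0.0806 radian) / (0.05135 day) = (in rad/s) 1.817e-05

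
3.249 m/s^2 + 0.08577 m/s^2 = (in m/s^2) 3.335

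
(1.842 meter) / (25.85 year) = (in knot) 4.392e-09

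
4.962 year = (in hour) 4.347e+04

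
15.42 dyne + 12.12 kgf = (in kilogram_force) 12.12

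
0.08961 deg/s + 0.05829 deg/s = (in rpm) 0.02465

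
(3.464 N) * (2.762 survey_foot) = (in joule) 2.916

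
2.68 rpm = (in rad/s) 0.2806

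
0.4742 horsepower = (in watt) 353.6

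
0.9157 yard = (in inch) 32.97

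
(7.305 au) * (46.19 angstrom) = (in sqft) 5.433e+04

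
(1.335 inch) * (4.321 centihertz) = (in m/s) 0.001465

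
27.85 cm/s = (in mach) 0.0008179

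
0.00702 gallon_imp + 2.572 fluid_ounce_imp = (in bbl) 0.0006604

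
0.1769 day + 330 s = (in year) 0.0004951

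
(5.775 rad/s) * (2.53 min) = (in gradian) 5.581e+04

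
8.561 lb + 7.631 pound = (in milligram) 7.345e+06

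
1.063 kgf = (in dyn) 1.042e+06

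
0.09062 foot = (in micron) 2.762e+04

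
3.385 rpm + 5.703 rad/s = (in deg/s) 347.1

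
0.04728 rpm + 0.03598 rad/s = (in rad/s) 0.04093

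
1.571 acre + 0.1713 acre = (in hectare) 0.7051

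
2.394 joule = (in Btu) 0.002269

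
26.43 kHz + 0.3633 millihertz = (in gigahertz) 2.643e-05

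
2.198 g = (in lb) 0.004846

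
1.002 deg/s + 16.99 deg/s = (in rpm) 2.999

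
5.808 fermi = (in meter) 5.808e-15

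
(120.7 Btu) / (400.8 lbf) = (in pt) 2.025e+05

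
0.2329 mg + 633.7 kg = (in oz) 2.235e+04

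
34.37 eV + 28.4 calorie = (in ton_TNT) 2.84e-08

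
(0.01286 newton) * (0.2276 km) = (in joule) 2.927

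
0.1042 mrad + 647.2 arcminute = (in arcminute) 647.6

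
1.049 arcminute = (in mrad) 0.3051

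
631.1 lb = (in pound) 631.1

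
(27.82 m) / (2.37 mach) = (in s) 0.03447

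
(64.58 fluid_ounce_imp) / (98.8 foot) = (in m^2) 6.093e-05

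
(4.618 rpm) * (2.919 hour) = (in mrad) 5.082e+06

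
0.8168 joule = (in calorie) 0.1952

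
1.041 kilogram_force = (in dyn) 1.021e+06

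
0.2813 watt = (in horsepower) 0.0003772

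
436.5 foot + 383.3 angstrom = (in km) 0.133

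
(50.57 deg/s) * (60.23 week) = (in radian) 3.215e+07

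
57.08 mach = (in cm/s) 1.944e+06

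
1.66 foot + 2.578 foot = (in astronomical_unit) 8.635e-12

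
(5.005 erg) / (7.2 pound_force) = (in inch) 6.152e-07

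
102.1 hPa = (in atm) 0.1008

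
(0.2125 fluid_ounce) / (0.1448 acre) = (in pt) 3.04e-05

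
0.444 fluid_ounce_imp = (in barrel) 7.935e-05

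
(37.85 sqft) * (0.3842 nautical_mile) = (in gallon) 6.61e+05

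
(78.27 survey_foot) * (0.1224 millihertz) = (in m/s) 0.00292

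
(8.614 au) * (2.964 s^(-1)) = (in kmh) 1.375e+13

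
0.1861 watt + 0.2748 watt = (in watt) 0.4609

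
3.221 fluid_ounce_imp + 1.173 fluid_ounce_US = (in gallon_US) 0.03334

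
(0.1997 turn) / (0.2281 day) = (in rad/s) 6.367e-05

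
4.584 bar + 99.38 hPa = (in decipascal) 4.683e+06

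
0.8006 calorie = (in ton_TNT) 8.006e-10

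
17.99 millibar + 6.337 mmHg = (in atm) 0.02609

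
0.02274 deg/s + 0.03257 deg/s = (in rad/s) 0.0009653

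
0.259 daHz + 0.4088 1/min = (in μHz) 2.597e+06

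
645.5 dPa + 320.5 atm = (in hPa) 3.247e+05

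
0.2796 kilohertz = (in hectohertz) 2.796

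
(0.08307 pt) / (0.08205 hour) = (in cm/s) 9.921e-06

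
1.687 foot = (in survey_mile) 0.0003195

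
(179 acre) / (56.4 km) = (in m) 12.84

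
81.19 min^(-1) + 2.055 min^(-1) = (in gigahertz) 1.387e-09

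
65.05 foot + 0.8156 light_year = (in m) 7.716e+15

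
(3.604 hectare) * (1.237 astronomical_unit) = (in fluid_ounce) 2.255e+20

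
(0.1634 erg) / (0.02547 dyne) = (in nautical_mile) 3.464e-05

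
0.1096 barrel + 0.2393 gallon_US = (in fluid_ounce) 619.8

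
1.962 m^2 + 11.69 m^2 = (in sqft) 146.9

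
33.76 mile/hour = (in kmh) 54.33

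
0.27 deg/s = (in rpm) 0.045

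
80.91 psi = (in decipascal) 5.579e+06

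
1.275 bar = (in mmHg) 956.3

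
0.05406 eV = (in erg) 8.661e-14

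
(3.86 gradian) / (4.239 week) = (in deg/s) 1.355e-06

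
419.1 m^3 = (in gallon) 1.107e+05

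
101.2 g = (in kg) 0.1012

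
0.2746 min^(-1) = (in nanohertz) 4.577e+06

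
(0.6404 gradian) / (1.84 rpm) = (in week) 8.632e-08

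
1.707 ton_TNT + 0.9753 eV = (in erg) 7.142e+16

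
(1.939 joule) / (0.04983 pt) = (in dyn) 1.103e+10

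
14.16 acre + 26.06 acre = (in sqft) 1.752e+06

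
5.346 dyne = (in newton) 5.346e-05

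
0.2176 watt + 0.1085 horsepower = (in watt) 81.13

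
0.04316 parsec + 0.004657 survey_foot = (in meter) 1.332e+15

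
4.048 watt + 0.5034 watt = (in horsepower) 0.006104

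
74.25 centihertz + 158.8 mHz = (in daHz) 0.09013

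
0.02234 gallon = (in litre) 0.08457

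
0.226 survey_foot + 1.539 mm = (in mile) 4.376e-05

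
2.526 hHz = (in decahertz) 25.26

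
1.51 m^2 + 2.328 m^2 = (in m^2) 3.838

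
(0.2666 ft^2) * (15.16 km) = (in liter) 3.755e+05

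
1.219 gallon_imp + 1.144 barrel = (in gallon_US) 49.51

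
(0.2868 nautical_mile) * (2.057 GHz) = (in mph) 2.444e+12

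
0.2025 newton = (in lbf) 0.04552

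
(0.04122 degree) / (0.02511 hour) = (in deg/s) 0.000456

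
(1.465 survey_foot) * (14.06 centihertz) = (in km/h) 0.226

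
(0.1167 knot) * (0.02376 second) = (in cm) 0.1426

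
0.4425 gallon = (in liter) 1.675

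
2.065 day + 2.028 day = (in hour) 98.23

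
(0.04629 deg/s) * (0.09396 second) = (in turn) 1.208e-05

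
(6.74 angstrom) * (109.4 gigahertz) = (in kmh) 265.4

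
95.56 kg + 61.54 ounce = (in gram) 9.73e+04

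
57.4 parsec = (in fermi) 1.771e+33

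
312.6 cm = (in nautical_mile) 0.001688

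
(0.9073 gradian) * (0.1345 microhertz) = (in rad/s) 1.917e-09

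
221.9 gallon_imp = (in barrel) 6.345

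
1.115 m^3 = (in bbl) 7.013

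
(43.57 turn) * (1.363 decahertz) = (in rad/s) 3731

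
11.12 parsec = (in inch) 1.351e+19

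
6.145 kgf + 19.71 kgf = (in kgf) 25.86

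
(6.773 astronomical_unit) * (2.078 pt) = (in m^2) 7.428e+08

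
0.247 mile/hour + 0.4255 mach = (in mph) 324.3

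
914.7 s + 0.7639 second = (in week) 0.001514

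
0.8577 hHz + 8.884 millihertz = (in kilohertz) 0.08578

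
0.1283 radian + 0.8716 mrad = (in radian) 0.1292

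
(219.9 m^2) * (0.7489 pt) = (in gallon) 15.35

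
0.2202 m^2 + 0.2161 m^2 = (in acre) 0.0001078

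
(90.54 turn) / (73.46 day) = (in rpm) 0.0008559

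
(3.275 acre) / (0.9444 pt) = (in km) 3.978e+04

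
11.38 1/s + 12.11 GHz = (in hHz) 1.211e+08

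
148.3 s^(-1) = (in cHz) 1.483e+04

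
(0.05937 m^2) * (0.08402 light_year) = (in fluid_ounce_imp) 1.661e+18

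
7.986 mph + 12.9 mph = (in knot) 18.15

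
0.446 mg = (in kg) 4.46e-07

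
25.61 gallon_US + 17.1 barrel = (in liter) 2816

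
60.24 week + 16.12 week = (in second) 4.618e+07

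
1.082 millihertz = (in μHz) 1082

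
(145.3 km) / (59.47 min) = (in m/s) 40.72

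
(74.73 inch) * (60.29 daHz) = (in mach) 3.361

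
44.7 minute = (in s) 2682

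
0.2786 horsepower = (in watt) 207.8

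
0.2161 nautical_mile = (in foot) 1313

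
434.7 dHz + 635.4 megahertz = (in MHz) 635.4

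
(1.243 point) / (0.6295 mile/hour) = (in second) 0.001558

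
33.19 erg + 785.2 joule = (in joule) 785.2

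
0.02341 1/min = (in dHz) 0.003902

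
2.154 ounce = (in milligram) 6.106e+04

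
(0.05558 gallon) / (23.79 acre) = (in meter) 2.185e-09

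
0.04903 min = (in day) 3.405e-05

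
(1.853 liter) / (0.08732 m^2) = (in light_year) 2.243e-18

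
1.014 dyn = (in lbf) 2.28e-06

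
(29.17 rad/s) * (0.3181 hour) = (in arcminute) 1.148e+08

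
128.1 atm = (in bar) 129.8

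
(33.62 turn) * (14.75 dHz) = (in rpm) 2975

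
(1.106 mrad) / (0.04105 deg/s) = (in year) 4.895e-08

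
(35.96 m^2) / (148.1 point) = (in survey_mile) 0.4277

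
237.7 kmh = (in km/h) 237.7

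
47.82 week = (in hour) 8034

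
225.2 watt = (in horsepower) 0.302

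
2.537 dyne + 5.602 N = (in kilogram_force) 0.5712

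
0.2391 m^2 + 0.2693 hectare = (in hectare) 0.2693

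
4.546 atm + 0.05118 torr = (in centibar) 460.6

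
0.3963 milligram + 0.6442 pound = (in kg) 0.2922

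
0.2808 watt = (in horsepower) 0.0003766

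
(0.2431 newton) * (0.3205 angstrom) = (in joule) 7.791e-12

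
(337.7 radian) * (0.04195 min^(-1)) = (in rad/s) 0.2361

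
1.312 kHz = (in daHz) 131.2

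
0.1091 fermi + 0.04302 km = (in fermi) 4.302e+16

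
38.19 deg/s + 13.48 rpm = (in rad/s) 2.078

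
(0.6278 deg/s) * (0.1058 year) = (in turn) 5819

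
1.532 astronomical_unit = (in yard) 2.506e+11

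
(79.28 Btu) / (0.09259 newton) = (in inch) 3.557e+07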